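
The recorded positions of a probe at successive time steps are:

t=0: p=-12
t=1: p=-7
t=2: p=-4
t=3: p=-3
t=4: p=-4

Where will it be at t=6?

p=-12

First differences are +5, +3, +1, -1; their common second difference is -2 (constant acceleration).
step 5: -4 − 3 → p=-7
step 6: -7 − 5 → p=-12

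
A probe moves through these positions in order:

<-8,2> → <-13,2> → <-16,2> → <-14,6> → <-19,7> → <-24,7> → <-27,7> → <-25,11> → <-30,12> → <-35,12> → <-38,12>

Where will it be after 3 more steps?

<-46,17>

Step-to-step displacements: <-5,+0>, <-3,+0>, <+2,+4>, <-5,+1>, <-5,+0>, <-3,+0>, <+2,+4>, <-5,+1>, <-5,+0>, <-3,+0> — a repeating cycle of length 4.
step 11: apply <+2,+4> → <-36,16>
step 12: apply <-5,+1> → <-41,17>
step 13: apply <-5,+0> → <-46,17>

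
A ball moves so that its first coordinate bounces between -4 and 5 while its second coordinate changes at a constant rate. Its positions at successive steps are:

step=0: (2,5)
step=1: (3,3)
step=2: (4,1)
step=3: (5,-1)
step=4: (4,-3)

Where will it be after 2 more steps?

The first coordinate reflects between -4 and 5, moving 1 per step.
  step 5: 4 → 3
  step 6: 3 → 2
The second coordinate changes by -2 each step: at step 6 it is -7.

(2,-7)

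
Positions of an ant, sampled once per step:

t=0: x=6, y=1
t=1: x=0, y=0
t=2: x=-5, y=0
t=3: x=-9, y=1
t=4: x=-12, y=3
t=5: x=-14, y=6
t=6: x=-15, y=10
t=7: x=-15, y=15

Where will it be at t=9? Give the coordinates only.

x=-12, y=28

Taking differences between consecutive positions: (-6,-1), (-5,+0), (-4,+1), (-3,+2), (-2,+3), (-1,+4), (+0,+5). These grow by (+1,+1) each step.
step 8: x=-15, y=15 + (+1,+6) → x=-14, y=21
step 9: x=-14, y=21 + (+2,+7) → x=-12, y=28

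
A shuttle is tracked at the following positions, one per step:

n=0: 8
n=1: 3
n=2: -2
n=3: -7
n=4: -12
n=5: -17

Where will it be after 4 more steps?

-37

Each step adds -5 to the position.
step 6: -17 − 5 → -22
step 7: -22 − 5 → -27
step 8: -27 − 5 → -32
step 9: -32 − 5 → -37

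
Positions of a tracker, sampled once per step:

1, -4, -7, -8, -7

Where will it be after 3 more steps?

8

First differences are -5, -3, -1, +1; their common second difference is +2 (constant acceleration).
step 5: -7 + 3 → -4
step 6: -4 + 5 → 1
step 7: 1 + 7 → 8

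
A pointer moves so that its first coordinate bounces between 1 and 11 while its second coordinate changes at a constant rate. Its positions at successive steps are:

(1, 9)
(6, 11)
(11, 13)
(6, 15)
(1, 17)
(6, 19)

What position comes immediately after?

(11, 21)

The first coordinate travels 5 per step and bounces off the walls at 1 and 11.
  step 6: 6 → 11
The second coordinate changes by +2 each step: at step 6 it is 21.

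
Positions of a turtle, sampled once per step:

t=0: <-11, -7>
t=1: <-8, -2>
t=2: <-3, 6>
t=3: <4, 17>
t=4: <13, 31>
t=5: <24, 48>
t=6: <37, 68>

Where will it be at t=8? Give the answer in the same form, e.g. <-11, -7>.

Taking differences between consecutive positions: <+3, +5>, <+5, +8>, <+7, +11>, <+9, +14>, <+11, +17>, <+13, +20>. These grow by <+2, +3> each step.
step 7: <37, 68> + <+15, +23> → <52, 91>
step 8: <52, 91> + <+17, +26> → <69, 117>

<69, 117>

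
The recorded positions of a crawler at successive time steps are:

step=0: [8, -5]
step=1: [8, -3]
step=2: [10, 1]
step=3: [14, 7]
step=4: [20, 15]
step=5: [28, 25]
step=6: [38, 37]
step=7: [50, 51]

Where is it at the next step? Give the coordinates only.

First differences are [+0, +2], [+2, +4], [+4, +6], [+6, +8], [+8, +10], [+10, +12], [+12, +14]; their common second difference is [+2, +2] (constant acceleration).
step 8: [50, 51] + [+14, +16] → [64, 67]

[64, 67]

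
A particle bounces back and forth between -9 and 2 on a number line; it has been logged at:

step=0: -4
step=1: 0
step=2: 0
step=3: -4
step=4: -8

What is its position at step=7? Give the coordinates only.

2

The value reflects between -9 and 2, moving 4 per step.
  step 5: -8 → -6
  step 6: -6 → -2
  step 7: -2 → 2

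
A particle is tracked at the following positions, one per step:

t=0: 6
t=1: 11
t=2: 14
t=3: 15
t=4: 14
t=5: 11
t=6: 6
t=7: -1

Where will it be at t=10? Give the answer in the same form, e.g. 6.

-34

Taking differences between consecutive positions: +5, +3, +1, -1, -3, -5, -7. These grow by -2 each step.
step 8: -1 − 9 → -10
step 9: -10 − 11 → -21
step 10: -21 − 13 → -34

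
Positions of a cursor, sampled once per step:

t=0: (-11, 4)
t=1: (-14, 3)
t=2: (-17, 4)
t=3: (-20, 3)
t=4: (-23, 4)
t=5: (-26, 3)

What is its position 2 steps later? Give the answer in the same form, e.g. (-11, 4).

The first coordinate changes by -3 each step, so at step 7 it is -11 + 7·(-3) = -32.
The second coordinate repeats the cycle [4, 3] with period 2; step 7 mod 2 = 1, giving 3.

(-32, 3)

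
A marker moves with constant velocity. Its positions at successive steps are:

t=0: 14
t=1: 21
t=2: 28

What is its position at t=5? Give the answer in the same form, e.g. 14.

49

Constant displacement of +7 per step.
step 3: 28 + 7 → 35
step 4: 35 + 7 → 42
step 5: 42 + 7 → 49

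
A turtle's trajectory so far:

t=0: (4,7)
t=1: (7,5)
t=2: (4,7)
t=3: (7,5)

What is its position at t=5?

(7,5)

The jumps are (+3,-2), (-3,+2), (+3,-2) — a geometric progression with ratio -1.
step 4: (7,5) + (-3,+2) → (4,7)
step 5: (4,7) + (+3,-2) → (7,5)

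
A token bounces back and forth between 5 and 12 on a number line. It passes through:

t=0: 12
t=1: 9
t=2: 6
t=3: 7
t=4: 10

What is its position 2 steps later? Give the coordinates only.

8

The value reflects between 5 and 12, moving 3 per step.
  step 5: 10 → 11
  step 6: 11 → 8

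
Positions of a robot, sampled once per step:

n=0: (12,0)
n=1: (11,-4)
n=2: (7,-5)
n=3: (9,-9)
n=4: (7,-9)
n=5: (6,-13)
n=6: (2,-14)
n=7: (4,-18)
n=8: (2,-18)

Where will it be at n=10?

(-3,-23)

Differencing gives (-1,-4), (-4,-1), (+2,-4), (-2,+0), (-1,-4), (-4,-1), (+2,-4), (-2,+0). This is the pattern (-1,-4), (-4,-1), (+2,-4), (-2,+0) repeated.
step 9: apply (-1,-4) → (1,-22)
step 10: apply (-4,-1) → (-3,-23)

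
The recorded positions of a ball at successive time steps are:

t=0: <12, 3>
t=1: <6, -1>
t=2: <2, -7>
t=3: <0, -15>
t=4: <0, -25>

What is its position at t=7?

<12, -67>

Successive displacements: <-6, -4>, <-4, -6>, <-2, -8>, <+0, -10> — each changes by <+2, -2>.
step 5: <0, -25> + <+2, -12> → <2, -37>
step 6: <2, -37> + <+4, -14> → <6, -51>
step 7: <6, -51> + <+6, -16> → <12, -67>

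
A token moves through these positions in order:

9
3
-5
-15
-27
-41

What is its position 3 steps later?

-95

Successive displacements: -6, -8, -10, -12, -14 — each changes by -2.
step 6: -41 − 16 → -57
step 7: -57 − 18 → -75
step 8: -75 − 20 → -95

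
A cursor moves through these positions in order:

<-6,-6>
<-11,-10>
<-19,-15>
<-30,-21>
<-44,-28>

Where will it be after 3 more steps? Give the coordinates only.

<-104,-55>

Successive displacements: <-5,-4>, <-8,-5>, <-11,-6>, <-14,-7> — each changes by <-3,-1>.
step 5: <-44,-28> + <-17,-8> → <-61,-36>
step 6: <-61,-36> + <-20,-9> → <-81,-45>
step 7: <-81,-45> + <-23,-10> → <-104,-55>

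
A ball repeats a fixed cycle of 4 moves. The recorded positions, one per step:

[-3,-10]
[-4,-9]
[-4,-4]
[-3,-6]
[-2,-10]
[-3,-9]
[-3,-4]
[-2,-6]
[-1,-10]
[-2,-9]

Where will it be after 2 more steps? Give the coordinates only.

[-1,-6]

The moves between consecutive positions are [-1,+1], [+0,+5], [+1,-2], [+1,-4], [-1,+1], [+0,+5], [+1,-2], [+1,-4], [-1,+1]; they repeat the 4-cycle [[-1,+1], [+0,+5], [+1,-2], [+1,-4]].
step 10: apply [+0,+5] → [-2,-4]
step 11: apply [+1,-2] → [-1,-6]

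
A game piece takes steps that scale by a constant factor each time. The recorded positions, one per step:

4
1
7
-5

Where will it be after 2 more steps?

The jumps are -3, +6, -12 — a geometric progression with ratio -2.
step 4: -5 + 24 → 19
step 5: 19 − 48 → -29

-29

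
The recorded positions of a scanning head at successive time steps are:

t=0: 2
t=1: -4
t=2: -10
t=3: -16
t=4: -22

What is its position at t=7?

Constant displacement of -6 per step.
step 5: -22 − 6 → -28
step 6: -28 − 6 → -34
step 7: -34 − 6 → -40

-40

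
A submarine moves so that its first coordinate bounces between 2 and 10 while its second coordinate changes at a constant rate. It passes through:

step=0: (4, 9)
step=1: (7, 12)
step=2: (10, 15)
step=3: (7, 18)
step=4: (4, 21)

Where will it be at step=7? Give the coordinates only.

The first coordinate travels 3 per step and bounces off the walls at 2 and 10.
  step 5: 4 → 3
  step 6: 3 → 6
  step 7: 6 → 9
The second coordinate changes by +3 each step: at step 7 it is 30.

(9, 30)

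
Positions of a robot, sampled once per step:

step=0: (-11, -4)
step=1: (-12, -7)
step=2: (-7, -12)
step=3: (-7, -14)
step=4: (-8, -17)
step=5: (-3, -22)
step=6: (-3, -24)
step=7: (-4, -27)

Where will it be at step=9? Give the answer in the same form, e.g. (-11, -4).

Step-to-step displacements: (-1, -3), (+5, -5), (+0, -2), (-1, -3), (+5, -5), (+0, -2), (-1, -3) — a repeating cycle of length 3.
step 8: apply (+5, -5) → (1, -32)
step 9: apply (+0, -2) → (1, -34)

(1, -34)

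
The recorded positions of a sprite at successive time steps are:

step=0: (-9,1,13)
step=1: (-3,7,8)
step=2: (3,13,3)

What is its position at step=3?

(9,19,-2)

Constant displacement of (+6,+6,-5) per step.
step 3: (3,13,3) + (+6,+6,-5) → (9,19,-2)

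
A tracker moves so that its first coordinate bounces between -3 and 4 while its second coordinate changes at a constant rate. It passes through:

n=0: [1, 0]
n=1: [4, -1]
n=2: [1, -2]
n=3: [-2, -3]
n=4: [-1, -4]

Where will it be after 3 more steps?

The first coordinate travels 3 per step and bounces off the walls at -3 and 4.
  step 5: -1 → 2
  step 6: 2 → 3
  step 7: 3 → 0
The second coordinate changes by -1 each step: at step 7 it is -7.

[0, -7]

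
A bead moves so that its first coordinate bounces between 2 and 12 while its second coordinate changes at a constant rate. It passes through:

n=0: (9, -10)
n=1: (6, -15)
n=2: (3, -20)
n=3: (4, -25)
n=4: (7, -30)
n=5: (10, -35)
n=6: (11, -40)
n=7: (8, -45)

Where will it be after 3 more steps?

The first coordinate travels 3 per step and bounces off the walls at 2 and 12.
  step 8: 8 → 5
  step 9: 5 → 2
  step 10: 2 → 5
The second coordinate changes by -5 each step: at step 10 it is -60.

(5, -60)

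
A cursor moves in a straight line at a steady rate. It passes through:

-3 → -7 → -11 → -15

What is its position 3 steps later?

Constant displacement of -4 per step.
step 4: -15 − 4 → -19
step 5: -19 − 4 → -23
step 6: -23 − 4 → -27

-27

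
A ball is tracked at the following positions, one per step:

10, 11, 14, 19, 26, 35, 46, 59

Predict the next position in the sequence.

74

Successive displacements: +1, +3, +5, +7, +9, +11, +13 — each changes by +2.
step 8: 59 + 15 → 74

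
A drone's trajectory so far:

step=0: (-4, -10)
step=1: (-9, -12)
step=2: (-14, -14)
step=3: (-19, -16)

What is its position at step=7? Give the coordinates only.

The position changes by (-5, -2) every step.
step 4: (-19, -16) + (-5, -2) → (-24, -18)
step 5: (-24, -18) + (-5, -2) → (-29, -20)
step 6: (-29, -20) + (-5, -2) → (-34, -22)
step 7: (-34, -22) + (-5, -2) → (-39, -24)

(-39, -24)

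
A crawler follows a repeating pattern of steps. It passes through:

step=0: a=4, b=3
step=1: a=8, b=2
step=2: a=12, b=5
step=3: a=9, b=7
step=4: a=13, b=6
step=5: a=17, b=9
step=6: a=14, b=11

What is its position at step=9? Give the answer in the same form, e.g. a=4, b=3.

The moves between consecutive positions are (+4, -1), (+4, +3), (-3, +2), (+4, -1), (+4, +3), (-3, +2); they repeat the 3-cycle [(+4, -1), (+4, +3), (-3, +2)].
step 7: apply (+4, -1) → a=18, b=10
step 8: apply (+4, +3) → a=22, b=13
step 9: apply (-3, +2) → a=19, b=15

a=19, b=15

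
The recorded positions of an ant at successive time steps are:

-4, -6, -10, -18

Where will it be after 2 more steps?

Consecutive displacements -2, -4, -8 scale by a factor of 2 each step.
step 4: -18 − 16 → -34
step 5: -34 − 32 → -66

-66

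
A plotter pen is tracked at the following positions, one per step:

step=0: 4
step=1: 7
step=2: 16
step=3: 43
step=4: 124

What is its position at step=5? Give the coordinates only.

367

The jumps are +3, +9, +27, +81 — a geometric progression with ratio 3.
step 5: 124 + 243 → 367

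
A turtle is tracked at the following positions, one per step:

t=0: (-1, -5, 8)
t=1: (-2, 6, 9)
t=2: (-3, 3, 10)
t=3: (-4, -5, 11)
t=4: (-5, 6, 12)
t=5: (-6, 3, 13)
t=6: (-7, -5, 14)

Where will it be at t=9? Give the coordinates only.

(-10, -5, 17)

The first coordinate changes by -1 each step, so at step 9 it is -1 + 9·(-1) = -10.
The second coordinate repeats the cycle [-5, 6, 3] with period 3; step 9 mod 3 = 0, giving -5.
The third coordinate changes by +1 each step, so at step 9 it is 8 + 9·(1) = 17.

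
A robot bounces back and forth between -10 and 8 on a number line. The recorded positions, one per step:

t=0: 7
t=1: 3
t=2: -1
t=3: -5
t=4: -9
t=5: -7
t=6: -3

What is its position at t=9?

7

The value travels 4 per step and bounces off the walls at -10 and 8.
  step 7: -3 → 1
  step 8: 1 → 5
  step 9: 5 → 7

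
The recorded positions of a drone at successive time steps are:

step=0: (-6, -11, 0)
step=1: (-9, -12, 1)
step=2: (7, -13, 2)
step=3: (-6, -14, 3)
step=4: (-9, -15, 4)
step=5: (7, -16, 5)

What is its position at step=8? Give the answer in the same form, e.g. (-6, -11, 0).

(7, -19, 8)

The first coordinate repeats the cycle [-6, -9, 7] with period 3; step 8 mod 3 = 2, giving 7.
The second coordinate changes by -1 each step, so at step 8 it is -11 + 8·(-1) = -19.
The third coordinate changes by +1 each step, so at step 8 it is 0 + 8·(1) = 8.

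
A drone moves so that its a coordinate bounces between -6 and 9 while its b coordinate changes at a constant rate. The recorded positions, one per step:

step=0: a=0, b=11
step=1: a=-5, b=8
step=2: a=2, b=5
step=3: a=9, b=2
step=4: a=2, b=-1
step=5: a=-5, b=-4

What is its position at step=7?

a=7, b=-10

The a coordinate travels 7 per step and bounces off the walls at -6 and 9.
  step 6: -5 → 0
  step 7: 0 → 7
The b coordinate changes by -3 each step: at step 7 it is -10.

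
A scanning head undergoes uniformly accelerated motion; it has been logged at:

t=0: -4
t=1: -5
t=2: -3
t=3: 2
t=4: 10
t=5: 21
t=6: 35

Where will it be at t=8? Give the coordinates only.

72

Taking differences between consecutive positions: -1, +2, +5, +8, +11, +14. These grow by +3 each step.
step 7: 35 + 17 → 52
step 8: 52 + 20 → 72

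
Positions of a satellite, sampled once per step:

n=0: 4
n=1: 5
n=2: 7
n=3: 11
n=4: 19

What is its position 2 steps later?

Consecutive displacements +1, +2, +4, +8 scale by a factor of 2 each step.
step 5: 19 + 16 → 35
step 6: 35 + 32 → 67

67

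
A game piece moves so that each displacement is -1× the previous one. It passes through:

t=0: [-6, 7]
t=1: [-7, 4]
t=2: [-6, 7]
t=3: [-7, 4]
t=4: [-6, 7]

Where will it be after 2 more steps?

[-6, 7]

Step-to-step displacements: [-1, -3], [+1, +3], [-1, -3], [+1, +3]; each is -1× the previous.
step 5: [-6, 7] + [-1, -3] → [-7, 4]
step 6: [-7, 4] + [+1, +3] → [-6, 7]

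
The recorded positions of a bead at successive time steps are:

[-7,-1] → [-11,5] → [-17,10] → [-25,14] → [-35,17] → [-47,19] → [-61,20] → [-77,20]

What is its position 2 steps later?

Taking differences between consecutive positions: [-4,+6], [-6,+5], [-8,+4], [-10,+3], [-12,+2], [-14,+1], [-16,+0]. These grow by [-2,-1] each step.
step 8: [-77,20] + [-18,-1] → [-95,19]
step 9: [-95,19] + [-20,-2] → [-115,17]

[-115,17]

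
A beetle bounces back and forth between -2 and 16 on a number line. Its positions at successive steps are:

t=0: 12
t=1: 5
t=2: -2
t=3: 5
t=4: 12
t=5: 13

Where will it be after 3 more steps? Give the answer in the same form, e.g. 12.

4

The value travels 7 per step and bounces off the walls at -2 and 16.
  step 6: 13 → 6
  step 7: 6 → -1
  step 8: -1 → 4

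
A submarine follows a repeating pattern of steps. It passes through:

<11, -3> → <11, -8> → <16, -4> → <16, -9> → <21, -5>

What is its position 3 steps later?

<26, -11>

Differencing gives <+0, -5>, <+5, +4>, <+0, -5>, <+5, +4>. This is the pattern <+0, -5>, <+5, +4> repeated.
step 5: apply <+0, -5> → <21, -10>
step 6: apply <+5, +4> → <26, -6>
step 7: apply <+0, -5> → <26, -11>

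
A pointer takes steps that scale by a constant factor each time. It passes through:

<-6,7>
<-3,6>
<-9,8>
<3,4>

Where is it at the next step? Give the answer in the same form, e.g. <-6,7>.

<-21,12>

The jumps are <+3,-1>, <-6,+2>, <+12,-4> — a geometric progression with ratio -2.
step 4: <3,4> + <-24,+8> → <-21,12>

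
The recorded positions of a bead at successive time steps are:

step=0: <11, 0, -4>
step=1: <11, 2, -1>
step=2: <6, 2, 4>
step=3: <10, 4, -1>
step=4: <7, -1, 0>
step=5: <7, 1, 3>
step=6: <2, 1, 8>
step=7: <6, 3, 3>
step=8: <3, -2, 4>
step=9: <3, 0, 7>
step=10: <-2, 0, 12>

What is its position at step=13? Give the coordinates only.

<-1, -1, 11>

Step-to-step displacements: <+0, +2, +3>, <-5, +0, +5>, <+4, +2, -5>, <-3, -5, +1>, <+0, +2, +3>, <-5, +0, +5>, <+4, +2, -5>, <-3, -5, +1>, <+0, +2, +3>, <-5, +0, +5> — a repeating cycle of length 4.
step 11: apply <+4, +2, -5> → <2, 2, 7>
step 12: apply <-3, -5, +1> → <-1, -3, 8>
step 13: apply <+0, +2, +3> → <-1, -1, 11>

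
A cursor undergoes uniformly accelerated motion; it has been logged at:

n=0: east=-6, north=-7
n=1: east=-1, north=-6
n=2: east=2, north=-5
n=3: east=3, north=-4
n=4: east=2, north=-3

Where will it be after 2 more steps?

east=-6, north=-1

Successive displacements: (+5, +1), (+3, +1), (+1, +1), (-1, +1) — each changes by (-2, +0).
step 5: east=2, north=-3 + (-3, +1) → east=-1, north=-2
step 6: east=-1, north=-2 + (-5, +1) → east=-6, north=-1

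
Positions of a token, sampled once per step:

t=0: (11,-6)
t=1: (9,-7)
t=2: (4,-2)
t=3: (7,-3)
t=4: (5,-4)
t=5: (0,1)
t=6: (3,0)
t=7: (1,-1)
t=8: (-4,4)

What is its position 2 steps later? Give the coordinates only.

Step-to-step displacements: (-2,-1), (-5,+5), (+3,-1), (-2,-1), (-5,+5), (+3,-1), (-2,-1), (-5,+5) — a repeating cycle of length 3.
step 9: apply (+3,-1) → (-1,3)
step 10: apply (-2,-1) → (-3,2)

(-3,2)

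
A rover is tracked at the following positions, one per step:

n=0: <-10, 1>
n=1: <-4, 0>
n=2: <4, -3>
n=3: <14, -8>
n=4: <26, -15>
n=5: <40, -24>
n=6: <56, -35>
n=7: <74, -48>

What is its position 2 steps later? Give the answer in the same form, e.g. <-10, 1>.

Taking differences between consecutive positions: <+6, -1>, <+8, -3>, <+10, -5>, <+12, -7>, <+14, -9>, <+16, -11>, <+18, -13>. These grow by <+2, -2> each step.
step 8: <74, -48> + <+20, -15> → <94, -63>
step 9: <94, -63> + <+22, -17> → <116, -80>

<116, -80>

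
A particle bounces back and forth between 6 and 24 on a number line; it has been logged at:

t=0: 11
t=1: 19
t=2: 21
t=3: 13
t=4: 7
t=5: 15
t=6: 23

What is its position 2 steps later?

The value travels 8 per step and bounces off the walls at 6 and 24.
  step 7: 23 → 17
  step 8: 17 → 9

9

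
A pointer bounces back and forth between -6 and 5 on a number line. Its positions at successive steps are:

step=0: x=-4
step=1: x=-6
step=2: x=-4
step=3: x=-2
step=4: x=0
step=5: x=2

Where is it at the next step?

The value travels 2 per step and bounces off the walls at -6 and 5.
  step 6: 2 → 4

x=4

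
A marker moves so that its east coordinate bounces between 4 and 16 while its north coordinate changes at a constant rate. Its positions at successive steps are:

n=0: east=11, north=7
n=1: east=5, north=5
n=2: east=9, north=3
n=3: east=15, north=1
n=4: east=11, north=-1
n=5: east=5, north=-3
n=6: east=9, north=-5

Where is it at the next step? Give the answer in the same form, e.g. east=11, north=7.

The east coordinate travels 6 per step and bounces off the walls at 4 and 16.
  step 7: 9 → 15
The north coordinate changes by -2 each step: at step 7 it is -7.

east=15, north=-7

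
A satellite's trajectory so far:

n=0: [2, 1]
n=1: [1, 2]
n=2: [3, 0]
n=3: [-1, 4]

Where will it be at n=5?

[-9, 12]

Consecutive displacements [-1, +1], [+2, -2], [-4, +4] scale by a factor of -2 each step.
step 4: [-1, 4] + [+8, -8] → [7, -4]
step 5: [7, -4] + [-16, +16] → [-9, 12]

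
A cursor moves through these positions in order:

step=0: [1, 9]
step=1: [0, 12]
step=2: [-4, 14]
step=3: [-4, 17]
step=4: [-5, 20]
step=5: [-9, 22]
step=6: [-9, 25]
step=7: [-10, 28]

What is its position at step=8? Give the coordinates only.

[-14, 30]

The moves between consecutive positions are [-1, +3], [-4, +2], [+0, +3], [-1, +3], [-4, +2], [+0, +3], [-1, +3]; they repeat the 3-cycle [[-1, +3], [-4, +2], [+0, +3]].
step 8: apply [-4, +2] → [-14, 30]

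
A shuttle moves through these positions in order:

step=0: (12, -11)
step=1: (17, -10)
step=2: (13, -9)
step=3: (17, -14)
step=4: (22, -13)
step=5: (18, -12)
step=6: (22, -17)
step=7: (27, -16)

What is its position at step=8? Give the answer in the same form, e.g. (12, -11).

(23, -15)

Differencing gives (+5, +1), (-4, +1), (+4, -5), (+5, +1), (-4, +1), (+4, -5), (+5, +1). This is the pattern (+5, +1), (-4, +1), (+4, -5) repeated.
step 8: apply (-4, +1) → (23, -15)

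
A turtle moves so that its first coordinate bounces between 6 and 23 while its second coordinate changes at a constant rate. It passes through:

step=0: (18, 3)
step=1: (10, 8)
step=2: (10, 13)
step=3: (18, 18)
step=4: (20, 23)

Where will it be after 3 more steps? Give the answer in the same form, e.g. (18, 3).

The first coordinate reflects between 6 and 23, moving 8 per step.
  step 5: 20 → 12
  step 6: 12 → 8
  step 7: 8 → 16
The second coordinate changes by +5 each step: at step 7 it is 38.

(16, 38)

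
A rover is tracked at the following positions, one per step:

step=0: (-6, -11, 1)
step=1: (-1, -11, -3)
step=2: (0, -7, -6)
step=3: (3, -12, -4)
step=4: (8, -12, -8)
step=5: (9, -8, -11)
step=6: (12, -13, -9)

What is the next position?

Differencing gives (+5, +0, -4), (+1, +4, -3), (+3, -5, +2), (+5, +0, -4), (+1, +4, -3), (+3, -5, +2). This is the pattern (+5, +0, -4), (+1, +4, -3), (+3, -5, +2) repeated.
step 7: apply (+5, +0, -4) → (17, -13, -13)

(17, -13, -13)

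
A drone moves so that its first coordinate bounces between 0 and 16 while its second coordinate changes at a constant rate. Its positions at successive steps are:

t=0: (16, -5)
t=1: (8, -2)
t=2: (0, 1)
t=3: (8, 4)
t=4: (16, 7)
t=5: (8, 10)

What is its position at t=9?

(8, 22)

The first coordinate travels 8 per step and bounces off the walls at 0 and 16.
  step 6: 8 → 0
  step 7: 0 → 8
  step 8: 8 → 16
  step 9: 16 → 8
The second coordinate changes by +3 each step: at step 9 it is 22.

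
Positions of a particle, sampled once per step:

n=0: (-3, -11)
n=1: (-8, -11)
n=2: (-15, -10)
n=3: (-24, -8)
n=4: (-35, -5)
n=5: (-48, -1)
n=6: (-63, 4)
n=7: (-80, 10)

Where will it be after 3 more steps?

Taking differences between consecutive positions: (-5, +0), (-7, +1), (-9, +2), (-11, +3), (-13, +4), (-15, +5), (-17, +6). These grow by (-2, +1) each step.
step 8: (-80, 10) + (-19, +7) → (-99, 17)
step 9: (-99, 17) + (-21, +8) → (-120, 25)
step 10: (-120, 25) + (-23, +9) → (-143, 34)

(-143, 34)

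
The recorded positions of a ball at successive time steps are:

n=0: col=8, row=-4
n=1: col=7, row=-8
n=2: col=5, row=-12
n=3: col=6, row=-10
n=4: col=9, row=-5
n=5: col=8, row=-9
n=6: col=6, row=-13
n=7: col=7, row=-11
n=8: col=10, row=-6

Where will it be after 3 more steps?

Step-to-step displacements: (-1,-4), (-2,-4), (+1,+2), (+3,+5), (-1,-4), (-2,-4), (+1,+2), (+3,+5) — a repeating cycle of length 4.
step 9: apply (-1,-4) → col=9, row=-10
step 10: apply (-2,-4) → col=7, row=-14
step 11: apply (+1,+2) → col=8, row=-12

col=8, row=-12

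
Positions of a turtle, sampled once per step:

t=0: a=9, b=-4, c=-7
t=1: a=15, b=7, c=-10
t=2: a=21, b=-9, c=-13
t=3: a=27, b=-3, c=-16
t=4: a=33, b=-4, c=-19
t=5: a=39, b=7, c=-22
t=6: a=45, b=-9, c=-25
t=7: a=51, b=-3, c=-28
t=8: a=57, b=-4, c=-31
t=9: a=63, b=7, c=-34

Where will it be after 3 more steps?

A: linear, +6 per step → 81 at step 12.
B: cycles through -4, 7, -9, -3 every 4 steps. Step 12 lands at position 0 of the cycle → -4.
C: linear, -3 per step → -43 at step 12.

a=81, b=-4, c=-43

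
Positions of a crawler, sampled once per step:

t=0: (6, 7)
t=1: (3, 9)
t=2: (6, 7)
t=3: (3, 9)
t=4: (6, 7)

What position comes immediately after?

(3, 9)

Step-to-step displacements: (-3, +2), (+3, -2), (-3, +2), (+3, -2); each is -1× the previous.
step 5: (6, 7) + (-3, +2) → (3, 9)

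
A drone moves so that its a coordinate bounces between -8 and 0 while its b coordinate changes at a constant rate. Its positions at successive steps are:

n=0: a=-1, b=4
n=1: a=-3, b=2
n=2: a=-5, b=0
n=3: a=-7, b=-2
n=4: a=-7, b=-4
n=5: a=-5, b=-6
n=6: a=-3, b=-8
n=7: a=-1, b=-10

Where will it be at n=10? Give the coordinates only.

a=-5, b=-16

The a coordinate travels 2 per step and bounces off the walls at -8 and 0.
  step 8: -1 → -1
  step 9: -1 → -3
  step 10: -3 → -5
The b coordinate changes by -2 each step: at step 10 it is -16.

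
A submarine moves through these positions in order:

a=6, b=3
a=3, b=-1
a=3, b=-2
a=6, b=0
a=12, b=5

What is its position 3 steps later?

a=48, b=38

Successive displacements: (-3,-4), (+0,-1), (+3,+2), (+6,+5) — each changes by (+3,+3).
step 5: a=12, b=5 + (+9,+8) → a=21, b=13
step 6: a=21, b=13 + (+12,+11) → a=33, b=24
step 7: a=33, b=24 + (+15,+14) → a=48, b=38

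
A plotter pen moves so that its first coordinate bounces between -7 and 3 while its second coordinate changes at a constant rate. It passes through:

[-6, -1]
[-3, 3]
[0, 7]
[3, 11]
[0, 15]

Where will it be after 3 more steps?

[-5, 27]

The first coordinate reflects between -7 and 3, moving 3 per step.
  step 5: 0 → -3
  step 6: -3 → -6
  step 7: -6 → -5
The second coordinate changes by +4 each step: at step 7 it is 27.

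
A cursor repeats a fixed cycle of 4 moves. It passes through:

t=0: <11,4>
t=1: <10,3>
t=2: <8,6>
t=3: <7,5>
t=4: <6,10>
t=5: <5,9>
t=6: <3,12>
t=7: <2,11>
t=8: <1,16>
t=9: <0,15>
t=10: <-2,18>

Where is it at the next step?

Differencing gives <-1,-1>, <-2,+3>, <-1,-1>, <-1,+5>, <-1,-1>, <-2,+3>, <-1,-1>, <-1,+5>, <-1,-1>, <-2,+3>. This is the pattern <-1,-1>, <-2,+3>, <-1,-1>, <-1,+5> repeated.
step 11: apply <-1,-1> → <-3,17>

<-3,17>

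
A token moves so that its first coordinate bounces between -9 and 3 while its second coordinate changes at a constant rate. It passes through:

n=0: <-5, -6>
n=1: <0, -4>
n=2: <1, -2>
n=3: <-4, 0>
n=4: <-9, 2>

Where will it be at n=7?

The first coordinate reflects between -9 and 3, moving 5 per step.
  step 5: -9 → -4
  step 6: -4 → 1
  step 7: 1 → 0
The second coordinate changes by +2 each step: at step 7 it is 8.

<0, 8>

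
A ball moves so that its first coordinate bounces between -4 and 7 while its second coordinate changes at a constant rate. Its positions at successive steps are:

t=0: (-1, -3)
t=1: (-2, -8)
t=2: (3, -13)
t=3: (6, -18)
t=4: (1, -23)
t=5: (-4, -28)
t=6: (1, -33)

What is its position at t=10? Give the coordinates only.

(-1, -53)

The first coordinate reflects between -4 and 7, moving 5 per step.
  step 7: 1 → 6
  step 8: 6 → 3
  step 9: 3 → -2
  step 10: -2 → -1
The second coordinate changes by -5 each step: at step 10 it is -53.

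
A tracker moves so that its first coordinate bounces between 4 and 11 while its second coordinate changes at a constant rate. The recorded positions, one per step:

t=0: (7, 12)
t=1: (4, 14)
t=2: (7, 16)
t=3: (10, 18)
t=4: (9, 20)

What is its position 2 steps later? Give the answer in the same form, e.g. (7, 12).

(5, 24)

The first coordinate travels 3 per step and bounces off the walls at 4 and 11.
  step 5: 9 → 6
  step 6: 6 → 5
The second coordinate changes by +2 each step: at step 6 it is 24.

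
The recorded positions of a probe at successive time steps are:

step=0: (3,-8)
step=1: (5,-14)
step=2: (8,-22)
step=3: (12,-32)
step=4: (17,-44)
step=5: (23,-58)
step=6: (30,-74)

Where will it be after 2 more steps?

First differences are (+2,-6), (+3,-8), (+4,-10), (+5,-12), (+6,-14), (+7,-16); their common second difference is (+1,-2) (constant acceleration).
step 7: (30,-74) + (+8,-18) → (38,-92)
step 8: (38,-92) + (+9,-20) → (47,-112)

(47,-112)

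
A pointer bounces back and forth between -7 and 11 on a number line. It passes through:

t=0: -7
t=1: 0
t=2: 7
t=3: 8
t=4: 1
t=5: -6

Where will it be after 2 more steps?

The value reflects between -7 and 11, moving 7 per step.
  step 6: -6 → -1
  step 7: -1 → 6

6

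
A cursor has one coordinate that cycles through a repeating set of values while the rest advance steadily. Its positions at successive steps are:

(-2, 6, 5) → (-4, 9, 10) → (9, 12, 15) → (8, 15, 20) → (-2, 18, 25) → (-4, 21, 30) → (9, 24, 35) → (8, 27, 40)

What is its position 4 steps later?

(8, 39, 60)

First: cycles through -2, -4, 9, 8 every 4 steps. Step 11 lands at position 3 of the cycle → 8.
Second: linear, +3 per step → 39 at step 11.
Third: linear, +5 per step → 60 at step 11.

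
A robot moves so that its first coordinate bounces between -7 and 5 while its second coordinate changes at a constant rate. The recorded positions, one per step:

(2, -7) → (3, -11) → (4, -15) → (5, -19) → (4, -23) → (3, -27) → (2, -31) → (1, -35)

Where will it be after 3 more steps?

The first coordinate travels 1 per step and bounces off the walls at -7 and 5.
  step 8: 1 → 0
  step 9: 0 → -1
  step 10: -1 → -2
The second coordinate changes by -4 each step: at step 10 it is -47.

(-2, -47)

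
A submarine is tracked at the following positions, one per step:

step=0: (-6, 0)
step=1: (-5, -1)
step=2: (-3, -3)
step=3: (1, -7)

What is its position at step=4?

(9, -15)

Step-to-step displacements: (+1, -1), (+2, -2), (+4, -4); each is 2× the previous.
step 4: (1, -7) + (+8, -8) → (9, -15)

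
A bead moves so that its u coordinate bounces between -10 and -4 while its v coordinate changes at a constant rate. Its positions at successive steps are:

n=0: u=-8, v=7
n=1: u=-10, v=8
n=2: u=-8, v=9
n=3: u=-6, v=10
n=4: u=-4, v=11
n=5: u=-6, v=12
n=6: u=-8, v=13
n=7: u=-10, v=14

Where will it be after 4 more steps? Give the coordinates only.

The u coordinate travels 2 per step and bounces off the walls at -10 and -4.
  step 8: -10 → -8
  step 9: -8 → -6
  step 10: -6 → -4
  step 11: -4 → -6
The v coordinate changes by +1 each step: at step 11 it is 18.

u=-6, v=18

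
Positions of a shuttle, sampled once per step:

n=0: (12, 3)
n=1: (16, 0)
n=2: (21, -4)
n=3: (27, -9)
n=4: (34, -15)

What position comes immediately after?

(42, -22)

Successive displacements: (+4, -3), (+5, -4), (+6, -5), (+7, -6) — each changes by (+1, -1).
step 5: (34, -15) + (+8, -7) → (42, -22)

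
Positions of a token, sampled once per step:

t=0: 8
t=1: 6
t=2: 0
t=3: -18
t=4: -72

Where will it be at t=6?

Step-to-step displacements: -2, -6, -18, -54; each is 3× the previous.
step 5: -72 − 162 → -234
step 6: -234 − 486 → -720

-720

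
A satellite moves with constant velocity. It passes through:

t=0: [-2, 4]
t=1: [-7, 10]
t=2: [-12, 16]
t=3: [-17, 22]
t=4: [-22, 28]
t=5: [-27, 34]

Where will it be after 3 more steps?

[-42, 52]

The position changes by [-5, +6] every step.
step 6: [-27, 34] + [-5, +6] → [-32, 40]
step 7: [-32, 40] + [-5, +6] → [-37, 46]
step 8: [-37, 46] + [-5, +6] → [-42, 52]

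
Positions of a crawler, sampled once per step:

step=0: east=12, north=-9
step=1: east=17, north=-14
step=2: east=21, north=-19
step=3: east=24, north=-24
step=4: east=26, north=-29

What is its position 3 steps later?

east=26, north=-44

Successive displacements: (+5, -5), (+4, -5), (+3, -5), (+2, -5) — each changes by (-1, +0).
step 5: east=26, north=-29 + (+1, -5) → east=27, north=-34
step 6: east=27, north=-34 + (+0, -5) → east=27, north=-39
step 7: east=27, north=-39 + (-1, -5) → east=26, north=-44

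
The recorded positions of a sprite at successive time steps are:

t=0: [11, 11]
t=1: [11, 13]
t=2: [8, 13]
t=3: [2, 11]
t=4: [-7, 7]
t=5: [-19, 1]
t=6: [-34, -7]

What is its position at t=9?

[-97, -43]

Taking differences between consecutive positions: [+0, +2], [-3, +0], [-6, -2], [-9, -4], [-12, -6], [-15, -8]. These grow by [-3, -2] each step.
step 7: [-34, -7] + [-18, -10] → [-52, -17]
step 8: [-52, -17] + [-21, -12] → [-73, -29]
step 9: [-73, -29] + [-24, -14] → [-97, -43]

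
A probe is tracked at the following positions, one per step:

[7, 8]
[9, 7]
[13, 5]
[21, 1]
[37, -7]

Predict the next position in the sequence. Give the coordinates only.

Consecutive displacements [+2, -1], [+4, -2], [+8, -4], [+16, -8] scale by a factor of 2 each step.
step 5: [37, -7] + [+32, -16] → [69, -23]

[69, -23]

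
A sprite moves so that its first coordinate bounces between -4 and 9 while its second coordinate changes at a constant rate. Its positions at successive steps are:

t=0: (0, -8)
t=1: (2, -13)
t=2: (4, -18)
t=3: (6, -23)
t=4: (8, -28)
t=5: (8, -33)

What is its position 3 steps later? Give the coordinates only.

(2, -48)

The first coordinate reflects between -4 and 9, moving 2 per step.
  step 6: 8 → 6
  step 7: 6 → 4
  step 8: 4 → 2
The second coordinate changes by -5 each step: at step 8 it is -48.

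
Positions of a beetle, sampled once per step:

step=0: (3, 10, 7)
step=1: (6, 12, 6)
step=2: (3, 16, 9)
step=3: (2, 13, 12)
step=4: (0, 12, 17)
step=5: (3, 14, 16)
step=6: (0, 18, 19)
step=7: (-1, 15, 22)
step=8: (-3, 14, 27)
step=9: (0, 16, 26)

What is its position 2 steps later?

(-4, 17, 32)

The moves between consecutive positions are (+3, +2, -1), (-3, +4, +3), (-1, -3, +3), (-2, -1, +5), (+3, +2, -1), (-3, +4, +3), (-1, -3, +3), (-2, -1, +5), (+3, +2, -1); they repeat the 4-cycle [(+3, +2, -1), (-3, +4, +3), (-1, -3, +3), (-2, -1, +5)].
step 10: apply (-3, +4, +3) → (-3, 20, 29)
step 11: apply (-1, -3, +3) → (-4, 17, 32)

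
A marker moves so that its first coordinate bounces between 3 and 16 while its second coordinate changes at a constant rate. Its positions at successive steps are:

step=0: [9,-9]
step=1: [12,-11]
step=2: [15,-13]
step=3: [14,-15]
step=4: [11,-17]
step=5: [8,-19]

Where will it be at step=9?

The first coordinate travels 3 per step and bounces off the walls at 3 and 16.
  step 6: 8 → 5
  step 7: 5 → 4
  step 8: 4 → 7
  step 9: 7 → 10
The second coordinate changes by -2 each step: at step 9 it is -27.

[10,-27]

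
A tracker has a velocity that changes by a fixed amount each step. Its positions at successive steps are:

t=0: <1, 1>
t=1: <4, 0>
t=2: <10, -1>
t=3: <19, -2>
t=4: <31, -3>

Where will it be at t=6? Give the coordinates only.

Taking differences between consecutive positions: <+3, -1>, <+6, -1>, <+9, -1>, <+12, -1>. These grow by <+3, +0> each step.
step 5: <31, -3> + <+15, -1> → <46, -4>
step 6: <46, -4> + <+18, -1> → <64, -5>

<64, -5>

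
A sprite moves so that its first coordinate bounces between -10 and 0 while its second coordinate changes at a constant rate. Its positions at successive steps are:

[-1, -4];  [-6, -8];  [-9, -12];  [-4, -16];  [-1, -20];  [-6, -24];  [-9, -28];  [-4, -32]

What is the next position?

[-1, -36]

The first coordinate travels 5 per step and bounces off the walls at -10 and 0.
  step 8: -4 → -1
The second coordinate changes by -4 each step: at step 8 it is -36.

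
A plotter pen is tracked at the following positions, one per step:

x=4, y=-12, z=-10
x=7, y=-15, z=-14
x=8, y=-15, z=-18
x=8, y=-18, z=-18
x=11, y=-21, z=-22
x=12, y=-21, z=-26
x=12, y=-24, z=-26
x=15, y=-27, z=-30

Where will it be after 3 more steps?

x=19, y=-33, z=-38

Step-to-step displacements: (+3,-3,-4), (+1,+0,-4), (+0,-3,+0), (+3,-3,-4), (+1,+0,-4), (+0,-3,+0), (+3,-3,-4) — a repeating cycle of length 3.
step 8: apply (+1,+0,-4) → x=16, y=-27, z=-34
step 9: apply (+0,-3,+0) → x=16, y=-30, z=-34
step 10: apply (+3,-3,-4) → x=19, y=-33, z=-38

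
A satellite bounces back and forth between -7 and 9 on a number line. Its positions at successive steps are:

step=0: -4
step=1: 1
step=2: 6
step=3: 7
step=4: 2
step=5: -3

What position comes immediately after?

-6

The value travels 5 per step and bounces off the walls at -7 and 9.
  step 6: -3 → -6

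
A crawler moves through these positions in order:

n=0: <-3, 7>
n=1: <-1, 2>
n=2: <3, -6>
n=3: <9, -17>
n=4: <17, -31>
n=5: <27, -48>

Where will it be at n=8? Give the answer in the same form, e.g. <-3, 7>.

First differences are <+2, -5>, <+4, -8>, <+6, -11>, <+8, -14>, <+10, -17>; their common second difference is <+2, -3> (constant acceleration).
step 6: <27, -48> + <+12, -20> → <39, -68>
step 7: <39, -68> + <+14, -23> → <53, -91>
step 8: <53, -91> + <+16, -26> → <69, -117>

<69, -117>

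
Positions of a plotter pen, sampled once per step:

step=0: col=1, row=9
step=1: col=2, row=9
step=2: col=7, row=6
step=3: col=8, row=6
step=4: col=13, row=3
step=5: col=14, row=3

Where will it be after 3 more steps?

col=25, row=-3

The moves between consecutive positions are (+1, +0), (+5, -3), (+1, +0), (+5, -3), (+1, +0); they repeat the 2-cycle [(+1, +0), (+5, -3)].
step 6: apply (+5, -3) → col=19, row=0
step 7: apply (+1, +0) → col=20, row=0
step 8: apply (+5, -3) → col=25, row=-3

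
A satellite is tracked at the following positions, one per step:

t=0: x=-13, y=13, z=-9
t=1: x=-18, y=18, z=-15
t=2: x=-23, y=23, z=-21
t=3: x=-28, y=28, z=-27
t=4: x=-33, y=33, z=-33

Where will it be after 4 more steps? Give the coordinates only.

The position changes by (-5,+5,-6) every step.
step 5: x=-33, y=33, z=-33 + (-5,+5,-6) → x=-38, y=38, z=-39
step 6: x=-38, y=38, z=-39 + (-5,+5,-6) → x=-43, y=43, z=-45
step 7: x=-43, y=43, z=-45 + (-5,+5,-6) → x=-48, y=48, z=-51
step 8: x=-48, y=48, z=-51 + (-5,+5,-6) → x=-53, y=53, z=-57

x=-53, y=53, z=-57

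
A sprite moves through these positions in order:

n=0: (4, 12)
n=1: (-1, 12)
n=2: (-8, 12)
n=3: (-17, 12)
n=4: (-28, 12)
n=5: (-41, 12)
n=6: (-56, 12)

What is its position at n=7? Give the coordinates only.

(-73, 12)

Successive displacements: (-5, +0), (-7, +0), (-9, +0), (-11, +0), (-13, +0), (-15, +0) — each changes by (-2, +0).
step 7: (-56, 12) + (-17, +0) → (-73, 12)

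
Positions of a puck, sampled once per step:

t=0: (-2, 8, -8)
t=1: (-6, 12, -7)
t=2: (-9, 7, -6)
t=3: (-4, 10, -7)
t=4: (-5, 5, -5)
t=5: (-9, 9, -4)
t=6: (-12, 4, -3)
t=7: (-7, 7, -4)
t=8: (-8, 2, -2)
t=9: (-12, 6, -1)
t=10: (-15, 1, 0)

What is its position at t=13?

Step-to-step displacements: (-4, +4, +1), (-3, -5, +1), (+5, +3, -1), (-1, -5, +2), (-4, +4, +1), (-3, -5, +1), (+5, +3, -1), (-1, -5, +2), (-4, +4, +1), (-3, -5, +1) — a repeating cycle of length 4.
step 11: apply (+5, +3, -1) → (-10, 4, -1)
step 12: apply (-1, -5, +2) → (-11, -1, 1)
step 13: apply (-4, +4, +1) → (-15, 3, 2)

(-15, 3, 2)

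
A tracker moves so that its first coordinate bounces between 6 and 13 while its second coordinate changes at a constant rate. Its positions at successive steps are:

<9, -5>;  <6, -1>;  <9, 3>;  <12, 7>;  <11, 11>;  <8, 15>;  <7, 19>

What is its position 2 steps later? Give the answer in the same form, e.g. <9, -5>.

<13, 27>

The first coordinate reflects between 6 and 13, moving 3 per step.
  step 7: 7 → 10
  step 8: 10 → 13
The second coordinate changes by +4 each step: at step 8 it is 27.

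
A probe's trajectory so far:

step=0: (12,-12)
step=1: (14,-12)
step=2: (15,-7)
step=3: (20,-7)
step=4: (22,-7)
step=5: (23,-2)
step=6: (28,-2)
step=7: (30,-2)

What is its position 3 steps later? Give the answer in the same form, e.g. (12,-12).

(38,3)

Differencing gives (+2,+0), (+1,+5), (+5,+0), (+2,+0), (+1,+5), (+5,+0), (+2,+0). This is the pattern (+2,+0), (+1,+5), (+5,+0) repeated.
step 8: apply (+1,+5) → (31,3)
step 9: apply (+5,+0) → (36,3)
step 10: apply (+2,+0) → (38,3)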